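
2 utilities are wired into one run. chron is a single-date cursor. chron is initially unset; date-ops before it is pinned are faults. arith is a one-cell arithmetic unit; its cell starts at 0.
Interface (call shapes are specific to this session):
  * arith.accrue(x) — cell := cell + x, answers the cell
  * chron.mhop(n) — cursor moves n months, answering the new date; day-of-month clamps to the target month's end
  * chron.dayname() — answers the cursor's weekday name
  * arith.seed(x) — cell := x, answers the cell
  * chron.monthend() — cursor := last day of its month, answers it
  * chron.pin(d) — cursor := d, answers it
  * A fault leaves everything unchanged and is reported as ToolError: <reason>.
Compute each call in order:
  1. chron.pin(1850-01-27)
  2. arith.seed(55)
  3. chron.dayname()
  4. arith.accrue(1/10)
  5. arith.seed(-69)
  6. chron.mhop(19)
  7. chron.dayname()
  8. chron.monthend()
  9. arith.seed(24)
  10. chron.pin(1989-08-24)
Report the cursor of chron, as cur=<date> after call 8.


% 1. chron.pin(d: 1850-01-27) -> 1850-01-27
% 2. arith.seed(x: 55) -> 55
% 3. chron.dayname() -> Sunday
% 4. arith.accrue(x: 1/10) -> 551/10
% 5. arith.seed(x: -69) -> -69
% 6. chron.mhop(n: 19) -> 1851-08-27
% 7. chron.dayname() -> Wednesday
% 8. chron.monthend() -> 1851-08-31
% 9. arith.seed(x: 24) -> 24
% 10. chron.pin(d: 1989-08-24) -> 1989-08-24

Answer: cur=1851-08-31


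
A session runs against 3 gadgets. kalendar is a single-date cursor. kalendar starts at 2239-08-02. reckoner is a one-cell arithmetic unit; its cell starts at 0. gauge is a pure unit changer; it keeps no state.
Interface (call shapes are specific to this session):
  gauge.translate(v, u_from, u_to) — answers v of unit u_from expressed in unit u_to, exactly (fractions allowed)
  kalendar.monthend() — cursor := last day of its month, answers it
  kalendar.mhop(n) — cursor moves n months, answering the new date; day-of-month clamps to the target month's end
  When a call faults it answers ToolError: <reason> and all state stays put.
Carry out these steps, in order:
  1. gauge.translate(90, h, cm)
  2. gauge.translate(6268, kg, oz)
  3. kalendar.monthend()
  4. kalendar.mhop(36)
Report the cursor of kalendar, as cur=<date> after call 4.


;; 1. gauge.translate(90, h, cm) -> ToolError: incompatible units
;; 2. gauge.translate(6268, kg, oz) -> 10028800000000/45359237
;; 3. kalendar.monthend() -> 2239-08-31
;; 4. kalendar.mhop(36) -> 2242-08-31

Answer: cur=2242-08-31


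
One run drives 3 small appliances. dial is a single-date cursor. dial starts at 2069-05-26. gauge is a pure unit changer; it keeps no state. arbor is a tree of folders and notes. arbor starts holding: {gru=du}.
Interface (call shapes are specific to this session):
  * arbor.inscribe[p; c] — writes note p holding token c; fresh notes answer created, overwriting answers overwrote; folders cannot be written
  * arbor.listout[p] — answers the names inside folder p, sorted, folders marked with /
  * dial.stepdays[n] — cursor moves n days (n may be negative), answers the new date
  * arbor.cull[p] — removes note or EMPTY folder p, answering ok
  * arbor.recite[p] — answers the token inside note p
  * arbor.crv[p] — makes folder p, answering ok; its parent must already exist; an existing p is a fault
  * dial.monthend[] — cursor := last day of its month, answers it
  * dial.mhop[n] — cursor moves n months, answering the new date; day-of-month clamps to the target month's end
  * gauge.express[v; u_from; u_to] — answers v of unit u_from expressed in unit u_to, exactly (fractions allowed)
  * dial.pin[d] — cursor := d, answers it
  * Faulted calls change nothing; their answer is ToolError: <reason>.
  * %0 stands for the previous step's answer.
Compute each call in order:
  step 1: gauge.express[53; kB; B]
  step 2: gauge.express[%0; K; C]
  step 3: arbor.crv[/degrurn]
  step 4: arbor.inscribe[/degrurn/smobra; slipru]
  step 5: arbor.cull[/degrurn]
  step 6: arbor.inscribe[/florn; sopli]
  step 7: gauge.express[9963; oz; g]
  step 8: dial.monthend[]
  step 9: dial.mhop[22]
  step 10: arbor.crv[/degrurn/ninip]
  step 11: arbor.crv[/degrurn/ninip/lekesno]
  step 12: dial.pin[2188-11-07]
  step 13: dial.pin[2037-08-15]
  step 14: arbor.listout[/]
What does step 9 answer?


Answer: 2071-03-31

Derivation:
I call gauge.express passing v: 53, u_from: kB, u_to: B, giving 53000.
Using gauge.express passing v: %0, u_from: K, u_to: C, which returns 1054537/20.
I call arbor.crv passing p: /degrurn, giving ok.
Using arbor.inscribe passing p: /degrurn/smobra, c: slipru, and get created.
I run arbor.cull passing p: /degrurn, yielding ToolError: not empty.
Calling arbor.inscribe passing p: /florn, c: sopli: created.
Invoking gauge.express passing v: 9963, u_from: oz, u_to: g, and observe 451914078231/1600000.
Next I call dial.monthend, → 2069-05-31.
I try dial.mhop passing n: 22, → 2071-03-31.
Calling arbor.crv passing p: /degrurn/ninip, yielding ok.
I use arbor.crv passing p: /degrurn/ninip/lekesno, and get ok.
Using dial.pin passing d: 2188-11-07, yielding 2188-11-07.
Using dial.pin passing d: 2037-08-15: 2037-08-15.
I use arbor.listout passing p: /, and get [degrurn/, florn, gru].


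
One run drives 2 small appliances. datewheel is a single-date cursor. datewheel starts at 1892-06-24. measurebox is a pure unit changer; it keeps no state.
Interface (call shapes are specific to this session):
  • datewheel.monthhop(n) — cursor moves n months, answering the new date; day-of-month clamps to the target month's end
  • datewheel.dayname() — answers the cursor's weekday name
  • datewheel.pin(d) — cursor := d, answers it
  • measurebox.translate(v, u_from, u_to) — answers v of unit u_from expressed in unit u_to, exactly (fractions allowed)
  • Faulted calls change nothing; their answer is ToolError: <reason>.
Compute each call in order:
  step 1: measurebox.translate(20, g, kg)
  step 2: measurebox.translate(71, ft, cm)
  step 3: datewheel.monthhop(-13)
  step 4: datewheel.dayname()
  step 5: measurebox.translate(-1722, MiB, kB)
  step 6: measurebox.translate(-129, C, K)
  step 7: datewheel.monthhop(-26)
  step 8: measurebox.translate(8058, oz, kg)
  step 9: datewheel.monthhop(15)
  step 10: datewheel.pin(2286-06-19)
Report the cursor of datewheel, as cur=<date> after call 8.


% 1. measurebox.translate(v='20', u_from='g', u_to='kg') : 1/50
% 2. measurebox.translate(v='71', u_from='ft', u_to='cm') : 54102/25
% 3. datewheel.monthhop(n='-13') : 1891-05-24
% 4. datewheel.dayname() : Sunday
% 5. measurebox.translate(v='-1722', u_from='MiB', u_to='kB') : -225705984/125
% 6. measurebox.translate(v='-129', u_from='C', u_to='K') : 2883/20
% 7. datewheel.monthhop(n='-26') : 1889-03-24
% 8. measurebox.translate(v='8058', u_from='oz', u_to='kg') : 182752365873/800000000
% 9. datewheel.monthhop(n='15') : 1890-06-24
% 10. datewheel.pin(d='2286-06-19') : 2286-06-19

Answer: cur=1889-03-24


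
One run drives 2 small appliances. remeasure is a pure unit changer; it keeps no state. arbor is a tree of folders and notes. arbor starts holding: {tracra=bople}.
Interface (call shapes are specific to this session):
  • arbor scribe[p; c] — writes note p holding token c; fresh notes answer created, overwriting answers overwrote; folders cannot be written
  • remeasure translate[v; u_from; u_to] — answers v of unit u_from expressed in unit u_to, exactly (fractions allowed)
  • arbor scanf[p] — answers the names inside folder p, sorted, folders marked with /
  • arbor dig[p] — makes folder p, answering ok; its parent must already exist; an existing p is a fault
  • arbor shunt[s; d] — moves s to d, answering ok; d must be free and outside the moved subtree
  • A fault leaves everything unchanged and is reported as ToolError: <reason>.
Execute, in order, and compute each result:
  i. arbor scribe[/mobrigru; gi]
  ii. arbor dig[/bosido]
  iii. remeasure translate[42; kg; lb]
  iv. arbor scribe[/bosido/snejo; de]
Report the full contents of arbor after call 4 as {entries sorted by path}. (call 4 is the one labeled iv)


Answer: {bosido/, bosido/snejo=de, mobrigru=gi, tracra=bople}

Derivation:
I try arbor scribe(p='/mobrigru', c='gi'), and get created.
Now I run arbor dig(p='/bosido'), yielding ok.
Invoking remeasure translate(v='42', u_from='kg', u_to='lb'), and get 600000000/6479891.
Calling arbor scribe(p='/bosido/snejo', c='de'), — result: created.


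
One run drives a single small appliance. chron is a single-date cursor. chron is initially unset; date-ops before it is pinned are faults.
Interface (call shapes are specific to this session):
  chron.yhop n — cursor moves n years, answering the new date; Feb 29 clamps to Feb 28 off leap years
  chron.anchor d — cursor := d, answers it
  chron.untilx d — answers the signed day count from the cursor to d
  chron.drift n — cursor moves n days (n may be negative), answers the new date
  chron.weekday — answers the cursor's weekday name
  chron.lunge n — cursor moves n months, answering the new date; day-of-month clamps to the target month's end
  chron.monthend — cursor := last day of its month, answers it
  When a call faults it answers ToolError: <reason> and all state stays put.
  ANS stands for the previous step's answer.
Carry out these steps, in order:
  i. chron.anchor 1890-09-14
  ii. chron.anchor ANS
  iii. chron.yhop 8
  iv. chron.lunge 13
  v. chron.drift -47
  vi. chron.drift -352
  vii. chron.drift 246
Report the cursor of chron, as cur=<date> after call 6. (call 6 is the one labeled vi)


·→ anchor(d→1890-09-14)
·← 1890-09-14
·→ anchor(d→ANS)
·← 1890-09-14
·→ yhop(n→8)
·← 1898-09-14
·→ lunge(n→13)
·← 1899-10-14
·→ drift(n→-47)
·← 1899-08-28
·→ drift(n→-352)
·← 1898-09-10
·→ drift(n→246)
·← 1899-05-14

Answer: cur=1898-09-10


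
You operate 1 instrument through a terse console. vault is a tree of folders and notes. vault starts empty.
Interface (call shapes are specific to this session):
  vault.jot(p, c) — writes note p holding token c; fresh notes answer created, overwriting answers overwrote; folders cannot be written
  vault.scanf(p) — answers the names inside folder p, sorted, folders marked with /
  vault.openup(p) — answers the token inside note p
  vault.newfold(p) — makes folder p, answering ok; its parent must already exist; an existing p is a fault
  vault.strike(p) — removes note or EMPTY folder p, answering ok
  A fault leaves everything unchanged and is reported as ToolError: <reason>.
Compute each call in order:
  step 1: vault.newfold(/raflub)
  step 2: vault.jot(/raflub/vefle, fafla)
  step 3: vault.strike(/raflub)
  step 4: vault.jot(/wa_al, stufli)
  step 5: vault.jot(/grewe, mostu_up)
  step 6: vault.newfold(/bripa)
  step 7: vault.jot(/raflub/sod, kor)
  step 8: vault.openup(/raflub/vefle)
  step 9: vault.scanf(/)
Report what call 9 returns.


% vault.newfold p→/raflub
:: ok
% vault.jot p→/raflub/vefle c→fafla
:: created
% vault.strike p→/raflub
:: ToolError: not empty
% vault.jot p→/wa_al c→stufli
:: created
% vault.jot p→/grewe c→mostu_up
:: created
% vault.newfold p→/bripa
:: ok
% vault.jot p→/raflub/sod c→kor
:: created
% vault.openup p→/raflub/vefle
:: fafla
% vault.scanf p→/
:: [bripa/, grewe, raflub/, wa_al]

Answer: [bripa/, grewe, raflub/, wa_al]


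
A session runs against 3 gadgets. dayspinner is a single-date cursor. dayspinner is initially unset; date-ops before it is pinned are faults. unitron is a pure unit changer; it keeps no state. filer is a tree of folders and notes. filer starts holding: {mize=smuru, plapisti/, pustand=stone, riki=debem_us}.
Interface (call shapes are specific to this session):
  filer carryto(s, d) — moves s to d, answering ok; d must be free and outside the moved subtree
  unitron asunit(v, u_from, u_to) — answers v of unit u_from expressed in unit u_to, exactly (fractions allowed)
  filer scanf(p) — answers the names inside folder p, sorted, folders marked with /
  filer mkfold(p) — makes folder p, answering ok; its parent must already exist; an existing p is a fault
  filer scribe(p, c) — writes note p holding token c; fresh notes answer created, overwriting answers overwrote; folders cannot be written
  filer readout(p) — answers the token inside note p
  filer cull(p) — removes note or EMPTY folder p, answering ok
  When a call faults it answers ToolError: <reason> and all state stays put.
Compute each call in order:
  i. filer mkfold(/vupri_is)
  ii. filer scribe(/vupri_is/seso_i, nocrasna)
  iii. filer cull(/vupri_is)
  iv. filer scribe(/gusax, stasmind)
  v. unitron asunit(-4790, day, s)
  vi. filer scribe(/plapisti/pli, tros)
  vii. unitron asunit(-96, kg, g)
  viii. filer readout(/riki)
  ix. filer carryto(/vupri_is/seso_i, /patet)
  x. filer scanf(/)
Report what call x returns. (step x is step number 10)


-> filer mkfold(p→/vupri_is)
<- ok
-> filer scribe(p→/vupri_is/seso_i, c→nocrasna)
<- created
-> filer cull(p→/vupri_is)
<- ToolError: not empty
-> filer scribe(p→/gusax, c→stasmind)
<- created
-> unitron asunit(v→-4790, u_from→day, u_to→s)
<- -413856000
-> filer scribe(p→/plapisti/pli, c→tros)
<- created
-> unitron asunit(v→-96, u_from→kg, u_to→g)
<- -96000
-> filer readout(p→/riki)
<- debem_us
-> filer carryto(s→/vupri_is/seso_i, d→/patet)
<- ok
-> filer scanf(p→/)
<- [gusax, mize, patet, plapisti/, pustand, riki, vupri_is/]

Answer: [gusax, mize, patet, plapisti/, pustand, riki, vupri_is/]


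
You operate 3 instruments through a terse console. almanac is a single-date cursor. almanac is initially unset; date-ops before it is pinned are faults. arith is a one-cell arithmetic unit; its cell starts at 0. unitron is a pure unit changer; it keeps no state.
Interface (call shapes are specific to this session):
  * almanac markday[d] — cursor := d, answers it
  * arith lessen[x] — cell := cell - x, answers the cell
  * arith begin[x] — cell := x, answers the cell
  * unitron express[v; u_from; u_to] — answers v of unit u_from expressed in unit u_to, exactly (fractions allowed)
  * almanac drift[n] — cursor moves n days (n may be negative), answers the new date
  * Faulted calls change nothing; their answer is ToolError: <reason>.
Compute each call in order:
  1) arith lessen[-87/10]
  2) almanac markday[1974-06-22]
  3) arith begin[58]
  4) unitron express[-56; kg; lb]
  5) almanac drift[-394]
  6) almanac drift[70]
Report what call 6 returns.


==> arith lessen(-87/10)
<== 87/10
==> almanac markday(1974-06-22)
<== 1974-06-22
==> arith begin(58)
<== 58
==> unitron express(-56, kg, lb)
<== -800000000/6479891
==> almanac drift(-394)
<== 1973-05-24
==> almanac drift(70)
<== 1973-08-02

Answer: 1973-08-02


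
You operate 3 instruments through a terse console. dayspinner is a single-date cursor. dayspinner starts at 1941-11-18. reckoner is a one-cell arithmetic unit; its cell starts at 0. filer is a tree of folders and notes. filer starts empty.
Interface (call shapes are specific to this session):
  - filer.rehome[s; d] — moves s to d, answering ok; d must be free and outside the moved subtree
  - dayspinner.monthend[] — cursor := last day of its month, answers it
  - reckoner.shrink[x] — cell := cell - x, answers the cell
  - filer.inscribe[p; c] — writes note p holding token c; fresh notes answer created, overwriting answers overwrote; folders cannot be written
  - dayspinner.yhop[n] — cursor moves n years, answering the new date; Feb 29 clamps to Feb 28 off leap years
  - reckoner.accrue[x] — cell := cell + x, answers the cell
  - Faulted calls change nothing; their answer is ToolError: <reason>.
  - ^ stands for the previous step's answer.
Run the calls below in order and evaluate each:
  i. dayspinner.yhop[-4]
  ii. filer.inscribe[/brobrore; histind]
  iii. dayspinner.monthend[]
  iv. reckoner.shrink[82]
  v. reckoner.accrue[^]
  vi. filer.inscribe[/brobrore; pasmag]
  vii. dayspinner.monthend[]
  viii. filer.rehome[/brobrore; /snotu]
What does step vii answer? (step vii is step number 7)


Answer: 1937-11-30

Derivation:
Step: dayspinner.yhop[n='-4']
Result: 1937-11-18
Step: filer.inscribe[p='/brobrore'; c='histind']
Result: created
Step: dayspinner.monthend[]
Result: 1937-11-30
Step: reckoner.shrink[x='82']
Result: -82
Step: reckoner.accrue[x='^']
Result: -164
Step: filer.inscribe[p='/brobrore'; c='pasmag']
Result: overwrote
Step: dayspinner.monthend[]
Result: 1937-11-30
Step: filer.rehome[s='/brobrore'; d='/snotu']
Result: ok


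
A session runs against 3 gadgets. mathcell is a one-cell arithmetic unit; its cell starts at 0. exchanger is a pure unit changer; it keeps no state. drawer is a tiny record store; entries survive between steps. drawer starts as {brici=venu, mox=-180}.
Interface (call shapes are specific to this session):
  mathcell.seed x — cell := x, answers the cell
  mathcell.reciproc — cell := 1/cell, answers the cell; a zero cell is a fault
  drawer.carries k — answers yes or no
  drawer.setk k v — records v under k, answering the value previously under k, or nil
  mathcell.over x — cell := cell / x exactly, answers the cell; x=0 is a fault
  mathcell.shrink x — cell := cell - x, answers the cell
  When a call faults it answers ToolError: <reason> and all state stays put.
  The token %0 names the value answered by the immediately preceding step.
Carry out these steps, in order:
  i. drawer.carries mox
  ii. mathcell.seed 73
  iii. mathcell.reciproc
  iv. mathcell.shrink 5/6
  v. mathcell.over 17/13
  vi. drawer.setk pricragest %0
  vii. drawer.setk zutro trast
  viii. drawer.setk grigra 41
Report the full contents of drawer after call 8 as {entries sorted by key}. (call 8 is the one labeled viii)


Answer: {brici=venu, grigra=41, mox=-180, pricragest=-4667/7446, zutro=trast}

Derivation:
CALL drawer.carries[k: mox]
RET  yes
CALL mathcell.seed[x: 73]
RET  73
CALL mathcell.reciproc[]
RET  1/73
CALL mathcell.shrink[x: 5/6]
RET  -359/438
CALL mathcell.over[x: 17/13]
RET  -4667/7446
CALL drawer.setk[k: pricragest; v: %0]
RET  nil
CALL drawer.setk[k: zutro; v: trast]
RET  nil
CALL drawer.setk[k: grigra; v: 41]
RET  nil


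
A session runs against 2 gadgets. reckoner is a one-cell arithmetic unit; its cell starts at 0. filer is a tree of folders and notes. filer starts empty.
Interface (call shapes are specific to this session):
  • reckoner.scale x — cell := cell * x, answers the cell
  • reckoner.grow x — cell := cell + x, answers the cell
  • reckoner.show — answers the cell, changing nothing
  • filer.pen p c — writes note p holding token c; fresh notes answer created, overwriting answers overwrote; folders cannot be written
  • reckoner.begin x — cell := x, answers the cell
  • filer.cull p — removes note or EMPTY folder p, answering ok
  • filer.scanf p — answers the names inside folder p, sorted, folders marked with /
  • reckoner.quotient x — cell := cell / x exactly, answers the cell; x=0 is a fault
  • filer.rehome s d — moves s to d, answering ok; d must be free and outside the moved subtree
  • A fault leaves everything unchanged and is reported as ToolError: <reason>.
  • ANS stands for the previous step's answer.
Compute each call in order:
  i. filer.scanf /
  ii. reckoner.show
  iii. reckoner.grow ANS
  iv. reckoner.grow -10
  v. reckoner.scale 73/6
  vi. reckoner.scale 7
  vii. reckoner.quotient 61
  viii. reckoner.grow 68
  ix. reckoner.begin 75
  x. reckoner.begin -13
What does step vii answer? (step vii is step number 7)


Answer: -2555/183

Derivation:
I invoke scanf(p: /), and get [].
Calling show, — result: 0.
I use grow(x: ANS), — result: 0.
I use grow(x: -10), and get -10.
I use scale(x: 73/6), — result: -365/3.
Then scale(x: 7): -2555/3.
I use quotient(x: 61), and observe -2555/183.
Now I run grow(x: 68), → 9889/183.
Then begin(x: 75): 75.
I run begin(x: -13), which returns -13.


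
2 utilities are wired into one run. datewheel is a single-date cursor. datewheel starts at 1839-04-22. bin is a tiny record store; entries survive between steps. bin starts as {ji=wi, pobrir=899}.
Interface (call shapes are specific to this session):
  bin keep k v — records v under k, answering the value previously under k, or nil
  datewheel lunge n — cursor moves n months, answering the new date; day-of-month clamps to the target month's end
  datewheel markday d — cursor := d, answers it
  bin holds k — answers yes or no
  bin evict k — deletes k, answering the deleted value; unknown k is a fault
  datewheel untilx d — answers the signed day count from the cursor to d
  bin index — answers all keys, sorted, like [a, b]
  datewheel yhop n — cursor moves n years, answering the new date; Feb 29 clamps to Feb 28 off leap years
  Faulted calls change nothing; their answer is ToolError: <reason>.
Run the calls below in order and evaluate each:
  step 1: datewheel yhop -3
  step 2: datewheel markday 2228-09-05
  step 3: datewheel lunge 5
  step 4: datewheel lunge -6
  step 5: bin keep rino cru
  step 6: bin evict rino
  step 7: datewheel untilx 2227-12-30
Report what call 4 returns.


Answer: 2228-08-05

Derivation:
==> datewheel yhop(n='-3')
<== 1836-04-22
==> datewheel markday(d='2228-09-05')
<== 2228-09-05
==> datewheel lunge(n='5')
<== 2229-02-05
==> datewheel lunge(n='-6')
<== 2228-08-05
==> bin keep(k='rino', v='cru')
<== nil
==> bin evict(k='rino')
<== cru
==> datewheel untilx(d='2227-12-30')
<== -219


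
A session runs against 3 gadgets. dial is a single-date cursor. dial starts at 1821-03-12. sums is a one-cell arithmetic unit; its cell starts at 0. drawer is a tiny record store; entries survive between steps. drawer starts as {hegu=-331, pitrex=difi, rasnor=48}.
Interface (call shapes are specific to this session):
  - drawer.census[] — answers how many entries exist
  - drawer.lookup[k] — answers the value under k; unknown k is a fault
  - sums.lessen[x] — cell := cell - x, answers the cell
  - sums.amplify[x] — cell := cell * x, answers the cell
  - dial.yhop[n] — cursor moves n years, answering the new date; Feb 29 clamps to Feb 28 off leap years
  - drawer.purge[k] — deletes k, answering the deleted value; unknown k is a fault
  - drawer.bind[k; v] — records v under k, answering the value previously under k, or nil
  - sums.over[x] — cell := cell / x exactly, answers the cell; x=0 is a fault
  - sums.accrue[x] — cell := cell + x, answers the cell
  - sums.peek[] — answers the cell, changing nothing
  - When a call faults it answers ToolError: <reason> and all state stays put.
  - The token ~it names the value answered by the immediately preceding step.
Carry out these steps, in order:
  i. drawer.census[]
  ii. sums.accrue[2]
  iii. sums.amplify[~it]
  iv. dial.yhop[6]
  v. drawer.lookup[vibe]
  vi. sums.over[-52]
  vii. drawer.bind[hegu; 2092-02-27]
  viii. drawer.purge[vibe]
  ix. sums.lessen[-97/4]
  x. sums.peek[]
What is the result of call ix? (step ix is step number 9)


Answer: 1257/52

Derivation:
Now I run census(), yielding 3.
Calling accrue using x→2, and get 2.
I use amplify using x→~it, and get 4.
I call yhop using n→6, giving 1827-03-12.
I invoke lookup using k→vibe, and get ToolError: no such key vibe.
I invoke over using x→-52, — result: -1/13.
Using bind using k→hegu, v→2092-02-27, yielding -331.
I try purge using k→vibe, and observe ToolError: no such key vibe.
I use lessen using x→-97/4, and get 1257/52.
I try peek, — result: 1257/52.


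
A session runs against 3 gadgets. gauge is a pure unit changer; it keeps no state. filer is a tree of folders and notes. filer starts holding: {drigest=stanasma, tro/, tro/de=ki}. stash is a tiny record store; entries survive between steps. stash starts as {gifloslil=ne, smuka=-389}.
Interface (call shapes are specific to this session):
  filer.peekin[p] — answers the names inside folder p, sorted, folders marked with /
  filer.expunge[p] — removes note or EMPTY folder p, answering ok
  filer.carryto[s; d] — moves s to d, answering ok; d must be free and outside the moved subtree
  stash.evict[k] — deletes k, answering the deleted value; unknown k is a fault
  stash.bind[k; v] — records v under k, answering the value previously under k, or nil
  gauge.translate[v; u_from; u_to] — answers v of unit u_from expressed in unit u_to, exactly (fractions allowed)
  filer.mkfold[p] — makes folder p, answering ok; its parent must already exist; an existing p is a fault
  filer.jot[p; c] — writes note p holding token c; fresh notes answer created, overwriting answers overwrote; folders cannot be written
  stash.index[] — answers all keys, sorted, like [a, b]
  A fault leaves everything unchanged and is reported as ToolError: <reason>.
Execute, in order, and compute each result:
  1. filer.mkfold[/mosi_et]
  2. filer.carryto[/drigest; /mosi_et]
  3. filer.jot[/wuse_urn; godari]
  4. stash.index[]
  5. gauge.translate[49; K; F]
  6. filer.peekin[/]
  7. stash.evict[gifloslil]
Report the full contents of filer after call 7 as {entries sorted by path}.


Invoking filer.mkfold using p→/mosi_et, and see ok.
Invoking filer.carryto using s→/drigest, d→/mosi_et, → ToolError: exists.
Calling filer.jot using p→/wuse_urn, c→godari, and see created.
Using stash.index, — result: [gifloslil, smuka].
Next I call gauge.translate using v→49, u_from→K, u_to→F: -37147/100.
I invoke filer.peekin using p→/: [drigest, mosi_et/, tro/, wuse_urn].
I invoke stash.evict using k→gifloslil, and observe ne.

Answer: {drigest=stanasma, mosi_et/, tro/, tro/de=ki, wuse_urn=godari}


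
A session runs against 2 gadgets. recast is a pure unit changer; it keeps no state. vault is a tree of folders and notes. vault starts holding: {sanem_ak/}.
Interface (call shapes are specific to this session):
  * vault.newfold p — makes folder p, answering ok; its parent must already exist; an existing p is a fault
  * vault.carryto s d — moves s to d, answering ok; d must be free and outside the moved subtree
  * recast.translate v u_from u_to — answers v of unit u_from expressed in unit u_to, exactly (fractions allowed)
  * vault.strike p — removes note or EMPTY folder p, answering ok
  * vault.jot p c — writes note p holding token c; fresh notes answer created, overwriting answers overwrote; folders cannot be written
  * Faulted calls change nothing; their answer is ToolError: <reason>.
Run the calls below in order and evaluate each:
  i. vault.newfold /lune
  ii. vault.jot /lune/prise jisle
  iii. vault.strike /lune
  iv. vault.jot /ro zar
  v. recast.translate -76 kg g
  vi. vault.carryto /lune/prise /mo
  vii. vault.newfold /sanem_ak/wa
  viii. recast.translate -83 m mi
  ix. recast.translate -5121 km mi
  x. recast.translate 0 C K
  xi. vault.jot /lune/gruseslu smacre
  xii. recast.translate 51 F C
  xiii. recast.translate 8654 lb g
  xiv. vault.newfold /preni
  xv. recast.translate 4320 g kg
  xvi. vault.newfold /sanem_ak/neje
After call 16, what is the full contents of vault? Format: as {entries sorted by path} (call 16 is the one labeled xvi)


Answer: {lune/, lune/gruseslu=smacre, mo=jisle, preni/, ro=zar, sanem_ak/, sanem_ak/neje/, sanem_ak/wa/}

Derivation:
Act: vault.newfold[p: /lune]
Obs: ok
Act: vault.jot[p: /lune/prise; c: jisle]
Obs: created
Act: vault.strike[p: /lune]
Obs: ToolError: not empty
Act: vault.jot[p: /ro; c: zar]
Obs: created
Act: recast.translate[v: -76; u_from: kg; u_to: g]
Obs: -76000
Act: vault.carryto[s: /lune/prise; d: /mo]
Obs: ok
Act: vault.newfold[p: /sanem_ak/wa]
Obs: ok
Act: recast.translate[v: -83; u_from: m; u_to: mi]
Obs: -10375/201168
Act: recast.translate[v: -5121; u_from: km; u_to: mi]
Obs: -8890625/2794
Act: recast.translate[v: 0; u_from: C; u_to: K]
Obs: 5463/20
Act: vault.jot[p: /lune/gruseslu; c: smacre]
Obs: created
Act: recast.translate[v: 51; u_from: F; u_to: C]
Obs: 95/9
Act: recast.translate[v: 8654; u_from: lb; u_to: g]
Obs: 196269418499/50000
Act: vault.newfold[p: /preni]
Obs: ok
Act: recast.translate[v: 4320; u_from: g; u_to: kg]
Obs: 108/25
Act: vault.newfold[p: /sanem_ak/neje]
Obs: ok


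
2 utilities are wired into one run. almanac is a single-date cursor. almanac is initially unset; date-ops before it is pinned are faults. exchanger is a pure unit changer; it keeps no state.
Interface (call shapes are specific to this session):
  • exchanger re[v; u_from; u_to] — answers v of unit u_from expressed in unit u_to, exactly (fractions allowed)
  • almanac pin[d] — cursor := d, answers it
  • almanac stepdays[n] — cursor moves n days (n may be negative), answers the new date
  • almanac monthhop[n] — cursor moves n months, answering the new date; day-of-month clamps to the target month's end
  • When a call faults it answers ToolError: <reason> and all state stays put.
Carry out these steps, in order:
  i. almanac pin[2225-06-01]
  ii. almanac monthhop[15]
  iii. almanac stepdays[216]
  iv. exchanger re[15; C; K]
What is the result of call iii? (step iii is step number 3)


CALL almanac pin[d=2225-06-01]
RET  2225-06-01
CALL almanac monthhop[n=15]
RET  2226-09-01
CALL almanac stepdays[n=216]
RET  2227-04-05
CALL exchanger re[v=15; u_from=C; u_to=K]
RET  5763/20

Answer: 2227-04-05


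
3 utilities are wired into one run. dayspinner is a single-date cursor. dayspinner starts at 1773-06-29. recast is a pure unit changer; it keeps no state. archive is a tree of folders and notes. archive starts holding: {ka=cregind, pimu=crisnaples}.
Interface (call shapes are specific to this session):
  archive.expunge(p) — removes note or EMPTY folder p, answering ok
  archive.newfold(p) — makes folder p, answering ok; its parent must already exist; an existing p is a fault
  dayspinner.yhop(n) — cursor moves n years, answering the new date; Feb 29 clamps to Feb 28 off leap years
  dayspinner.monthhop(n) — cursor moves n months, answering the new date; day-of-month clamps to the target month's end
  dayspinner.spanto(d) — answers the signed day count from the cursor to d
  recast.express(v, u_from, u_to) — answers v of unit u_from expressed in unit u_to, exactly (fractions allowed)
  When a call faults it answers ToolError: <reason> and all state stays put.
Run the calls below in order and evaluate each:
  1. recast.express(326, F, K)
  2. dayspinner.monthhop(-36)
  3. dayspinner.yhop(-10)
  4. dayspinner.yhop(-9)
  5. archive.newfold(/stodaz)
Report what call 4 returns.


$ express v: 326 u_from: F u_to: K
  26189/60
$ monthhop n: -36
  1770-06-29
$ yhop n: -10
  1760-06-29
$ yhop n: -9
  1751-06-29
$ newfold p: /stodaz
  ok

Answer: 1751-06-29


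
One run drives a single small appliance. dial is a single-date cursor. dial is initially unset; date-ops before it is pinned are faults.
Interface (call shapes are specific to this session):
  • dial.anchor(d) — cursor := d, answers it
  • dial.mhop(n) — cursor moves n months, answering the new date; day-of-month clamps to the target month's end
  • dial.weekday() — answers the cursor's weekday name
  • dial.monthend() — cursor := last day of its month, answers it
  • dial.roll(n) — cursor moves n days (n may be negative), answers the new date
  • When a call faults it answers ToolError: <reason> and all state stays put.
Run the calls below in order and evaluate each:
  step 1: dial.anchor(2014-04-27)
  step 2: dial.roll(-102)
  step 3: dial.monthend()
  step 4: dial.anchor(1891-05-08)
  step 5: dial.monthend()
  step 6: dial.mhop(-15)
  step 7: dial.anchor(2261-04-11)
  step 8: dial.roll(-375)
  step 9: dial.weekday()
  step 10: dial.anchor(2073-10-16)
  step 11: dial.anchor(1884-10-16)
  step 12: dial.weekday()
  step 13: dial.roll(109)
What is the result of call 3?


==> dial.anchor(d: 2014-04-27)
<== 2014-04-27
==> dial.roll(n: -102)
<== 2014-01-15
==> dial.monthend()
<== 2014-01-31
==> dial.anchor(d: 1891-05-08)
<== 1891-05-08
==> dial.monthend()
<== 1891-05-31
==> dial.mhop(n: -15)
<== 1890-02-28
==> dial.anchor(d: 2261-04-11)
<== 2261-04-11
==> dial.roll(n: -375)
<== 2260-04-01
==> dial.weekday()
<== Sunday
==> dial.anchor(d: 2073-10-16)
<== 2073-10-16
==> dial.anchor(d: 1884-10-16)
<== 1884-10-16
==> dial.weekday()
<== Thursday
==> dial.roll(n: 109)
<== 1885-02-02

Answer: 2014-01-31


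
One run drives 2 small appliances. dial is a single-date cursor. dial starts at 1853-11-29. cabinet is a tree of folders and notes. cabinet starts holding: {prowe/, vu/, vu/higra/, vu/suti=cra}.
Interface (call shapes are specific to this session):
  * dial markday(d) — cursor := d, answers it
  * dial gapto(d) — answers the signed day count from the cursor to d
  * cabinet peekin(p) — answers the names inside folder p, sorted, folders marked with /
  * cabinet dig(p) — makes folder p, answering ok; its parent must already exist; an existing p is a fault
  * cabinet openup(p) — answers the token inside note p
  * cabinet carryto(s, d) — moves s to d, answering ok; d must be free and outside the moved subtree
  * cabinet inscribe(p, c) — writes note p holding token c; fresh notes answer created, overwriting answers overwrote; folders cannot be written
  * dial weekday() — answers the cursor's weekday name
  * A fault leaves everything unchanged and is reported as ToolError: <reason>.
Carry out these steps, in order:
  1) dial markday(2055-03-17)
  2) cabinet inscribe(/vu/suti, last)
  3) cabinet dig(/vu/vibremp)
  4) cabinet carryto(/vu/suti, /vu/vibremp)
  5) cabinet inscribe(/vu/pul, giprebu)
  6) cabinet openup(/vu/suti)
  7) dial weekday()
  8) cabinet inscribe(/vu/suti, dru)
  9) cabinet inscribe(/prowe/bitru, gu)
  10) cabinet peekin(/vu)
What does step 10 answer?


[in] dial markday d=2055-03-17
  2055-03-17
[in] cabinet inscribe p=/vu/suti c=last
  overwrote
[in] cabinet dig p=/vu/vibremp
  ok
[in] cabinet carryto s=/vu/suti d=/vu/vibremp
  ToolError: exists
[in] cabinet inscribe p=/vu/pul c=giprebu
  created
[in] cabinet openup p=/vu/suti
  last
[in] dial weekday
  Wednesday
[in] cabinet inscribe p=/vu/suti c=dru
  overwrote
[in] cabinet inscribe p=/prowe/bitru c=gu
  created
[in] cabinet peekin p=/vu
  [higra/, pul, suti, vibremp/]

Answer: [higra/, pul, suti, vibremp/]


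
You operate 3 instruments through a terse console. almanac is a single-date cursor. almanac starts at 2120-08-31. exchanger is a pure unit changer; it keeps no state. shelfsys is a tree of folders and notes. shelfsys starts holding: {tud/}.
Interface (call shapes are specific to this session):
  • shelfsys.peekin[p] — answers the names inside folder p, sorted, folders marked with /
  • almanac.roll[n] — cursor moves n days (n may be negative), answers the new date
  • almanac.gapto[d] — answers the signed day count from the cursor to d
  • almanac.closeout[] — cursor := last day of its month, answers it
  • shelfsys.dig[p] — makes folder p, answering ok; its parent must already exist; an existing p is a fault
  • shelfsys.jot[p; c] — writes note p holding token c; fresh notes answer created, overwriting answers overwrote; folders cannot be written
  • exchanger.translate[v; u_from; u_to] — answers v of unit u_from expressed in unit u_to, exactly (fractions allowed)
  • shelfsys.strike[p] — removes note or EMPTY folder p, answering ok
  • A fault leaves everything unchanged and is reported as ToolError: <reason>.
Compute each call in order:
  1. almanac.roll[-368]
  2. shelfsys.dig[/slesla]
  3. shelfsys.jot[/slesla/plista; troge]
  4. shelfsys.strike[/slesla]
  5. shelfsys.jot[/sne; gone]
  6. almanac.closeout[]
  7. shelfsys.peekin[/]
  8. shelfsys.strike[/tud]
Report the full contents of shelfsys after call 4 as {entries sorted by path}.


Answer: {slesla/, slesla/plista=troge, tud/}

Derivation:
Act: almanac.roll[n: -368]
Obs: 2119-08-29
Act: shelfsys.dig[p: /slesla]
Obs: ok
Act: shelfsys.jot[p: /slesla/plista; c: troge]
Obs: created
Act: shelfsys.strike[p: /slesla]
Obs: ToolError: not empty
Act: shelfsys.jot[p: /sne; c: gone]
Obs: created
Act: almanac.closeout[]
Obs: 2119-08-31
Act: shelfsys.peekin[p: /]
Obs: [slesla/, sne, tud/]
Act: shelfsys.strike[p: /tud]
Obs: ok


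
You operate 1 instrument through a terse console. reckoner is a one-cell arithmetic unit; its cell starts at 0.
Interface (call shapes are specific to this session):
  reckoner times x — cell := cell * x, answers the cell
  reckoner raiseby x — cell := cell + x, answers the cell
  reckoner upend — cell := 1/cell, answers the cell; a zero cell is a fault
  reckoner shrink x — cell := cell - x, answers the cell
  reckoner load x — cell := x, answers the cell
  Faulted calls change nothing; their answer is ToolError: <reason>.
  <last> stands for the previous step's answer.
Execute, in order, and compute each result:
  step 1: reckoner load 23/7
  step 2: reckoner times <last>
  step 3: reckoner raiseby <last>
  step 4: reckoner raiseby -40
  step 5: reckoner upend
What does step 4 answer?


Answer: -902/49

Derivation:
;; reckoner load(x→23/7) ~> 23/7
;; reckoner times(x→<last>) ~> 529/49
;; reckoner raiseby(x→<last>) ~> 1058/49
;; reckoner raiseby(x→-40) ~> -902/49
;; reckoner upend() ~> -49/902


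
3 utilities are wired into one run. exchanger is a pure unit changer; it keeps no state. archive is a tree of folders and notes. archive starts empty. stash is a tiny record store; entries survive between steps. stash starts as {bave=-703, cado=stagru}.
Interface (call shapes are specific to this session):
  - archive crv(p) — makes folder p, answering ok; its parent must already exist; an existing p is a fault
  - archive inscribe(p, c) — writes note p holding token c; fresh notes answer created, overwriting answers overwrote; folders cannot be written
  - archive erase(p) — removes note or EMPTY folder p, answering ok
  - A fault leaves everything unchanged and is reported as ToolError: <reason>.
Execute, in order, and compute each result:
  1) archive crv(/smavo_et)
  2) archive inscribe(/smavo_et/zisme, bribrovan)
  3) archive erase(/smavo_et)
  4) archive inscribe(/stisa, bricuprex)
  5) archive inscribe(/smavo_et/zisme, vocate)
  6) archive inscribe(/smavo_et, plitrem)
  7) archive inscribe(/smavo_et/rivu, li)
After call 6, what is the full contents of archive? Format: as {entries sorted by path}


I try archive crv on p→/smavo_et, → ok.
I use archive inscribe on p→/smavo_et/zisme, c→bribrovan, which returns created.
I call archive erase on p→/smavo_et, giving ToolError: not empty.
Now I run archive inscribe on p→/stisa, c→bricuprex, — result: created.
Calling archive inscribe on p→/smavo_et/zisme, c→vocate, and see overwrote.
Then archive inscribe on p→/smavo_et, c→plitrem, → ToolError: is a directory.
Then archive inscribe on p→/smavo_et/rivu, c→li, and observe created.

Answer: {smavo_et/, smavo_et/zisme=vocate, stisa=bricuprex}


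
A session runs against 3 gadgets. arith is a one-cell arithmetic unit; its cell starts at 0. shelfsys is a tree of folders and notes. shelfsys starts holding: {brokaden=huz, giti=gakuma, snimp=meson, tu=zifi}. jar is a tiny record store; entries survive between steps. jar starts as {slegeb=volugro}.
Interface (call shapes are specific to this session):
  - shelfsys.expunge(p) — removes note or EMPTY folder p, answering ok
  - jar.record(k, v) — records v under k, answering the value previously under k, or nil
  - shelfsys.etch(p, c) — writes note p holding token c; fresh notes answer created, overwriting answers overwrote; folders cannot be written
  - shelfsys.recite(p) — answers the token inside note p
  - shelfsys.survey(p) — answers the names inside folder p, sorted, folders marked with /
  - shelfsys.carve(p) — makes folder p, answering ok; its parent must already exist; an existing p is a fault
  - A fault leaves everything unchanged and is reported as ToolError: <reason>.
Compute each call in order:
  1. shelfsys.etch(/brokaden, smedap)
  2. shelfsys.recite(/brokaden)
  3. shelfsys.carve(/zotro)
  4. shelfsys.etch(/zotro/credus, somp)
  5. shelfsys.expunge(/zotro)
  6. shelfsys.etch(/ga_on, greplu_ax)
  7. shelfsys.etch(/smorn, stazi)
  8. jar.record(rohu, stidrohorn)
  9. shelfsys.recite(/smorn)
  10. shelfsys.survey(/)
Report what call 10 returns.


Answer: [brokaden, ga_on, giti, smorn, snimp, tu, zotro/]

Derivation:
~$ etch /brokaden smedap
  overwrote
~$ recite /brokaden
  smedap
~$ carve /zotro
  ok
~$ etch /zotro/credus somp
  created
~$ expunge /zotro
  ToolError: not empty
~$ etch /ga_on greplu_ax
  created
~$ etch /smorn stazi
  created
~$ record rohu stidrohorn
  nil
~$ recite /smorn
  stazi
~$ survey /
  [brokaden, ga_on, giti, smorn, snimp, tu, zotro/]
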